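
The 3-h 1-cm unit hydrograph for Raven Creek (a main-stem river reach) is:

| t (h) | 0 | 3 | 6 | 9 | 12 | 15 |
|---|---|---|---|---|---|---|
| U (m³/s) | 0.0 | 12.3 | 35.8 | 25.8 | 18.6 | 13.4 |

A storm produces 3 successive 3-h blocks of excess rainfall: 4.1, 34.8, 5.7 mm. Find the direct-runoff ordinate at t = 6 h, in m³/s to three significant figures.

By discrete convolution, Q_j = Σ (P_i / 10 mm) · U_{j−i}.
At t = 6 h (j=2): Q = (4.1/10)·35.8 + (34.8/10)·12.3 + (5.7/10)·0.0 = 57.5 m³/s.

Q ≈ 57.5 m³/s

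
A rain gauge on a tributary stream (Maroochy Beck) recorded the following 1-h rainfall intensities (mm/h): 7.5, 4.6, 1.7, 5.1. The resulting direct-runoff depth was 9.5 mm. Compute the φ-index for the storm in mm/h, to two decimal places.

Only the 3 blocks with intensity above φ contribute runoff: 7.5, 4.6, 5.1 mm/h.
Σ(I−φ)·Δt = d  ⇒  (7.5+4.6+5.1 − 3φ)·1 = 9.5
φ = (17.20 − 9.5/1) / 3 = 2.57 mm/h.

φ ≈ 2.57 mm/h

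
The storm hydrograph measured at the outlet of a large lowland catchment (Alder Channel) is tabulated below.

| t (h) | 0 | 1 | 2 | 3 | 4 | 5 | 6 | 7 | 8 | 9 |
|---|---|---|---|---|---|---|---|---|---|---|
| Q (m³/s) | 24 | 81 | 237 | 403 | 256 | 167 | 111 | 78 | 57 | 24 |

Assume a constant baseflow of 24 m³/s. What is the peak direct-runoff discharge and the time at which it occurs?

Q_p = 379.0 m³/s at t = 3 h

Subtracting baseflow gives direct-runoff ordinates: 0.0, 57.0, 213.0, 379.0, 232.0, 143.0, 87.0, 54.0, 33.0, 0.0 m³/s.
The maximum is 379.0 m³/s, occurring at the reading for t = 3 h.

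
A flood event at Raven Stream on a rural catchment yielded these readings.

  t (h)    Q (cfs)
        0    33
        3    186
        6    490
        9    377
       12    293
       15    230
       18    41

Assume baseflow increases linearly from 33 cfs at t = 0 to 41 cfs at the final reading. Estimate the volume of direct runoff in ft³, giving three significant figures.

V ≈ 1.50 × 10^7 ft³

Direct-runoff ordinates (Q − Q_b): 0.00, 151.67, 454.33, 340.00, 254.67, 190.33, 0.00 cfs.
ΣQ_DR = 1391 cfs.
With Δt = 3 h = 10800 s, V = ΣQ_DR · Δt = 1391 × 10800 = 1.50 × 10^7 ft³.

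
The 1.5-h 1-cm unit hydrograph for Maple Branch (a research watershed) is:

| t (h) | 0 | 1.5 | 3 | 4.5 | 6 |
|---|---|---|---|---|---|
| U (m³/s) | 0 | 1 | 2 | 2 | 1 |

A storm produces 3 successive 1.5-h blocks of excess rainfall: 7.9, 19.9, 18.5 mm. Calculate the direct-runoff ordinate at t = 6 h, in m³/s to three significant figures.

Q ≈ 8.47 m³/s

By discrete convolution, Q_j = Σ (P_i / 10 mm) · U_{j−i}.
At t = 6 h (j=4): Q = (7.9/10)·1 + (19.9/10)·2 + (18.5/10)·2 = 8.47 m³/s.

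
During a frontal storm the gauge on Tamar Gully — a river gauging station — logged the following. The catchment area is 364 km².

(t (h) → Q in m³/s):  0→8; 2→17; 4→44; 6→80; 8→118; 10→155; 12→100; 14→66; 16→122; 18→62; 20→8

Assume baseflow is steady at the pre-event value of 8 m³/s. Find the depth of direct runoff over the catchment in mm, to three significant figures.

d ≈ 13.7 mm

Direct runoff: 0.0, 9.0, 36.0, 72.0, 110.0, 147.0, 92.0, 58.0, 114.0, 54.0, 0.0 m³/s; ΣQ_DR = 692.0 m³/s.
V = ΣQ_DR · Δt = 692.0 × 7200 s = 4.982 × 10^6 m³.
Over A = 364 km², depth = V / A = 13.7 mm.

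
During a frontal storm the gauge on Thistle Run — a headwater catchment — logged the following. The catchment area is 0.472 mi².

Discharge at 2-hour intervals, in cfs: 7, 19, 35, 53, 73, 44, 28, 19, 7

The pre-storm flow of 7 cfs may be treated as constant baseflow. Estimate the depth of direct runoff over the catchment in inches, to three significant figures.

d ≈ 1.46 in

Direct runoff: 0.0, 12.0, 28.0, 46.0, 66.0, 37.0, 21.0, 12.0, 0.0 cfs; ΣQ_DR = 222.0 cfs.
V = ΣQ_DR · Δt = 222.0 × 7200 s = 1.598 × 10^6 ft³.
Over A = 0.472 mi², depth = V / A = 1.46 in.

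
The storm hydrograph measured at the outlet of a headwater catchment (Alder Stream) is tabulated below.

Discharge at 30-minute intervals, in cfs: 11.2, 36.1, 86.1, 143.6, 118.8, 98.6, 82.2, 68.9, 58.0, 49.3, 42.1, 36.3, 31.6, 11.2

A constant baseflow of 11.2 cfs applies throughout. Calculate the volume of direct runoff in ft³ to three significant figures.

V ≈ 1.29 × 10^6 ft³

Direct-runoff ordinates (Q − Q_b): 0.0, 24.9, 74.9, 132.4, 107.6, 87.4, 71.0, 57.7, 46.8, 38.1, 30.9, 25.1, 20.4, 0.0 cfs.
ΣQ_DR = 717.2 cfs.
With Δt = 0.5 h = 1800 s, V = ΣQ_DR · Δt = 717.2 × 1800 = 1.29 × 10^6 ft³.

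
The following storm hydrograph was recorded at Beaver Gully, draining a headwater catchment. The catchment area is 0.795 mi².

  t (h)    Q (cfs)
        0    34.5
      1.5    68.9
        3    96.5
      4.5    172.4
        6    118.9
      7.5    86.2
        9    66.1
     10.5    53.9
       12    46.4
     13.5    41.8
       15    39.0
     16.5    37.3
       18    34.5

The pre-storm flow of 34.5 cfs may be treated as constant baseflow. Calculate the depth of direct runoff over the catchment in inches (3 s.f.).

Direct runoff: 0.0, 34.4, 62.0, 137.9, 84.4, 51.7, 31.6, 19.4, 11.9, 7.3, 4.5, 2.8, 0.0 cfs; ΣQ_DR = 447.9 cfs.
V = ΣQ_DR · Δt = 447.9 × 5400 s = 2.419 × 10^6 ft³.
Over A = 0.795 mi², depth = V / A = 1.31 in.

d ≈ 1.31 in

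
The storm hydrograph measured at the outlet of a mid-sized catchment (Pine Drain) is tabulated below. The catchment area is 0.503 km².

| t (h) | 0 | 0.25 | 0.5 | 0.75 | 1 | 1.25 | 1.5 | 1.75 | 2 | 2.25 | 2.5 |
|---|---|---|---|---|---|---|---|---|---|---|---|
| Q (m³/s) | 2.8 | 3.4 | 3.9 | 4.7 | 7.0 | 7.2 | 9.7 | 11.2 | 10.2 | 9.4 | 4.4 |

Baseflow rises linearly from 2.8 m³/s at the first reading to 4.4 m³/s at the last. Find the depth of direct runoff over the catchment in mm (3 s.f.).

d ≈ 61.4 mm

Direct runoff: 0.00, 0.44, 0.78, 1.42, 3.56, 3.60, 5.94, 7.28, 6.12, 5.16, 0.00 m³/s; ΣQ_DR = 34.30 m³/s.
V = ΣQ_DR · Δt = 34.30 × 900 s = 30870 m³.
Over A = 0.503 km², depth = V / A = 61.4 mm.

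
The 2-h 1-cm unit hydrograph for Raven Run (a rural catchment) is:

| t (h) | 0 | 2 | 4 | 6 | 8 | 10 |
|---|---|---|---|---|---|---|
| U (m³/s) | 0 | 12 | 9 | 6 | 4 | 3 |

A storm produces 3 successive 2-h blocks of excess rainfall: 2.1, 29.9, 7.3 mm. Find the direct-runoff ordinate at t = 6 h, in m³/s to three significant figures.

By discrete convolution, Q_j = Σ (P_i / 10 mm) · U_{j−i}.
At t = 6 h (j=3): Q = (2.1/10)·6 + (29.9/10)·9 + (7.3/10)·12 = 36.9 m³/s.

Q ≈ 36.9 m³/s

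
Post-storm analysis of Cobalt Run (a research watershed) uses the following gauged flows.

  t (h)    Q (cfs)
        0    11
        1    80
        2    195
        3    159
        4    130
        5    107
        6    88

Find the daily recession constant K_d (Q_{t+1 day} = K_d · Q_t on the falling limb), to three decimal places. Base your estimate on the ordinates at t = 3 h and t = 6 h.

Between t = 3 h and t = 6 h the flow falls from 159 to 88 cfs over 3×1 h = 3 h.
Per-interval ratio K = (88/159)^(1/3) = 0.8210; K_d = K^(24/1) = 0.009.

K_d ≈ 0.009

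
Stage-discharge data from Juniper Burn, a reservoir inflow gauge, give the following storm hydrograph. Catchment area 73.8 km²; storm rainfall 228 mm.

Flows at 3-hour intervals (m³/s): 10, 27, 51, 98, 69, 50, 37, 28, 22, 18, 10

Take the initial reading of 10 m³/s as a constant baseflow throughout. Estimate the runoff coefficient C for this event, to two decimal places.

ΣQ_DR = 310.0 m³/s; V = ΣQ_DR·Δt = 3.348 × 10^6 m³.
Runoff depth d = V / A = 45.37 mm.
C = d / P = 45.37 / 228 = 0.20.

C ≈ 0.20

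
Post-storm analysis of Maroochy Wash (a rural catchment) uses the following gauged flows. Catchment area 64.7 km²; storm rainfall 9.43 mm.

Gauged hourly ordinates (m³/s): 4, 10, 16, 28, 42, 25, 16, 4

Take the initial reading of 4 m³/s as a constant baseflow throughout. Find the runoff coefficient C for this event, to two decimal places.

C ≈ 0.67

ΣQ_DR = 113.0 m³/s; V = ΣQ_DR·Δt = 4.068 × 10^5 m³.
Runoff depth d = V / A = 6.287 mm.
C = d / P = 6.287 / 9.43 = 0.67.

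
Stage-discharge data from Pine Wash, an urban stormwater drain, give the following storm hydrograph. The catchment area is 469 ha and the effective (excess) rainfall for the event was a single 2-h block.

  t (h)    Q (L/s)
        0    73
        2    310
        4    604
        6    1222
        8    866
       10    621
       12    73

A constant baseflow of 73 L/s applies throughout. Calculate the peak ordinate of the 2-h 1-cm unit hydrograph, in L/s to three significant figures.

U_p ≈ 2300 L/s

Direct runoff: 0.0, 237.0, 531.0, 1149.0, 793.0, 548.0, 0.0 L/s; ΣQ_DR = 3258 L/s, peak = 1149.0 L/s.
Runoff depth d = ΣQ_DR·Δt / A = 3258 × 7200 / (469 ha) = 5.002 mm.
The 1-cm UH is the DRH scaled by (10 mm)/d, so U_p = 1149.0 × 10/5.002 = 2300 L/s.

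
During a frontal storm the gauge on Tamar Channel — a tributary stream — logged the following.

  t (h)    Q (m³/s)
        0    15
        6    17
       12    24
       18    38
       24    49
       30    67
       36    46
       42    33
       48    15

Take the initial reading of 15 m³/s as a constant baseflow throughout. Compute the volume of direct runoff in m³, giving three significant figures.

V ≈ 3.65 × 10^6 m³

Direct-runoff ordinates (Q − Q_b): 0.0, 2.0, 9.0, 23.0, 34.0, 52.0, 31.0, 18.0, 0.0 m³/s.
ΣQ_DR = 169.0 m³/s.
With Δt = 6 h = 21600 s, V = ΣQ_DR · Δt = 169.0 × 21600 = 3.65 × 10^6 m³.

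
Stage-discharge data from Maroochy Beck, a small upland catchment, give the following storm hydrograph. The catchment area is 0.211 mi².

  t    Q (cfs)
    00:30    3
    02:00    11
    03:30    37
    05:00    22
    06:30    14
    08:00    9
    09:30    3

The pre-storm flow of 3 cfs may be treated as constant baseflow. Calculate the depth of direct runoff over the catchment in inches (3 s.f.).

Direct runoff: 0.0, 8.0, 34.0, 19.0, 11.0, 6.0, 0.0 cfs; ΣQ_DR = 78.00 cfs.
V = ΣQ_DR · Δt = 78.00 × 5400 s = 4.212 × 10^5 ft³.
Over A = 0.211 mi², depth = V / A = 0.859 in.

d ≈ 0.859 in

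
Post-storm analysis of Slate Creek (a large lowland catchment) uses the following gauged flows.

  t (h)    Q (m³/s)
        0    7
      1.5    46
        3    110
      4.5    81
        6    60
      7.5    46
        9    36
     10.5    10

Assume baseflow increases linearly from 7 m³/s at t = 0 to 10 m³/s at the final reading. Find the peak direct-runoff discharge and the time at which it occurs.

Q_p = 102.14 m³/s at t = 3 h

Subtracting baseflow gives direct-runoff ordinates: 0.00, 38.57, 102.14, 72.71, 51.29, 36.86, 26.43, 0.00 m³/s.
The maximum is 102.14 m³/s, occurring at the reading for t = 3 h.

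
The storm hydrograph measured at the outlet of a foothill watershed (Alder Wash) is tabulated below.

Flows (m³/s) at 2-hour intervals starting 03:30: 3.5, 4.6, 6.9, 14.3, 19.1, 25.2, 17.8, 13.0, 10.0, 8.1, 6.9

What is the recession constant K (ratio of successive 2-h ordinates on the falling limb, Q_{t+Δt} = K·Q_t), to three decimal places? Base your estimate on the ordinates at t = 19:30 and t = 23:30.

Using the recession-limb readings at t = 19:30 and t = 23:30: Q falls from 10.0 to 6.9 m³/s over 2 intervals.
K = (Q₂/Q₁)^(1/2) = (6.9/10.0)^(1/2) = 0.831.

K ≈ 0.831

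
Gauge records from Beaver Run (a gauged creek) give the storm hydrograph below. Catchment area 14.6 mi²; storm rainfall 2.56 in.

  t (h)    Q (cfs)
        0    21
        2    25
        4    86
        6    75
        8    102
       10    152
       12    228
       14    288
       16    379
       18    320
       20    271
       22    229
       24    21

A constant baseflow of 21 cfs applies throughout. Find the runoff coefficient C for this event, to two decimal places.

ΣQ_DR = 1924 cfs; V = ΣQ_DR·Δt = 1.385 × 10^7 ft³.
Runoff depth d = V / A = 0.4084 in.
C = d / P = 0.4084 / 2.56 = 0.16.

C ≈ 0.16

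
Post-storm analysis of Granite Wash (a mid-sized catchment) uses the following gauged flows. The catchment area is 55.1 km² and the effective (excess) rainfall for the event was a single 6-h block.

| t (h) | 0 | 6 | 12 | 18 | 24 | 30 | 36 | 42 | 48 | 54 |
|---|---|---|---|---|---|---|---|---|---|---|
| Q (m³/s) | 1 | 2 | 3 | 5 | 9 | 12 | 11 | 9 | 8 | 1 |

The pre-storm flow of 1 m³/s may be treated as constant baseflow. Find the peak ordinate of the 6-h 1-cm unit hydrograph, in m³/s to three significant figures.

U_p ≈ 5.50 m³/s

Direct runoff: 0.0, 1.0, 2.0, 4.0, 8.0, 11.0, 10.0, 8.0, 7.0, 0.0 m³/s; ΣQ_DR = 51.00 m³/s, peak = 11.0 m³/s.
Runoff depth d = ΣQ_DR·Δt / A = 51.00 × 21600 / (55.1 km²) = 19.99 mm.
The 1-cm UH is the DRH scaled by (10 mm)/d, so U_p = 11.0 × 10/19.99 = 5.50 m³/s.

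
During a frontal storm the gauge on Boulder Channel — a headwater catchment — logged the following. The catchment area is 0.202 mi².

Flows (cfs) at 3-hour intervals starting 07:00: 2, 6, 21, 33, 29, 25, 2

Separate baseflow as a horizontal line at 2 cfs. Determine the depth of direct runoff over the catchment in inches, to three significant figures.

Direct runoff: 0.0, 4.0, 19.0, 31.0, 27.0, 23.0, 0.0 cfs; ΣQ_DR = 104.0 cfs.
V = ΣQ_DR · Δt = 104.0 × 10800 s = 1.123 × 10^6 ft³.
Over A = 0.202 mi², depth = V / A = 2.39 in.

d ≈ 2.39 in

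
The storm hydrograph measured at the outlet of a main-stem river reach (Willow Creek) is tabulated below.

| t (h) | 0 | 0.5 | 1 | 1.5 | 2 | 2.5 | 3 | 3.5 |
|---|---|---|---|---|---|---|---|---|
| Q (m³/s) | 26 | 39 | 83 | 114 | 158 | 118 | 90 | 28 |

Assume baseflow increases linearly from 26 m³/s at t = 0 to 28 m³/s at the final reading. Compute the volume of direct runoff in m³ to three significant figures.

V ≈ 7.92 × 10^5 m³

Direct-runoff ordinates (Q − Q_b): 0.00, 12.71, 56.43, 87.14, 130.86, 90.57, 62.29, 0.00 m³/s.
ΣQ_DR = 440.0 m³/s.
With Δt = 0.5 h = 1800 s, V = ΣQ_DR · Δt = 440.0 × 1800 = 7.92 × 10^5 m³.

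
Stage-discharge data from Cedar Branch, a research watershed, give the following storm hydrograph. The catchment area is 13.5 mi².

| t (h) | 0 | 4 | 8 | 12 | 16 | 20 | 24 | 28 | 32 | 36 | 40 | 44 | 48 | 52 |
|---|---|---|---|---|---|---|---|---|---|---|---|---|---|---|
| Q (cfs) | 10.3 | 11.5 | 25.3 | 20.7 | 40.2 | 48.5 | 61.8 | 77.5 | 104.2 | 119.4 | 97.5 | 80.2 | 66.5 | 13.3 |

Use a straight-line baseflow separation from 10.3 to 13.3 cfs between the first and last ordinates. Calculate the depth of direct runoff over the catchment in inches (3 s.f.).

d ≈ 0.281 in

Direct runoff: 0.00, 0.97, 14.54, 9.71, 28.98, 37.05, 50.12, 65.58, 92.05, 107.02, 84.89, 67.36, 53.43, 0.00 cfs; ΣQ_DR = 611.7 cfs.
V = ΣQ_DR · Δt = 611.7 × 14400 s = 8.808 × 10^6 ft³.
Over A = 13.5 mi², depth = V / A = 0.281 in.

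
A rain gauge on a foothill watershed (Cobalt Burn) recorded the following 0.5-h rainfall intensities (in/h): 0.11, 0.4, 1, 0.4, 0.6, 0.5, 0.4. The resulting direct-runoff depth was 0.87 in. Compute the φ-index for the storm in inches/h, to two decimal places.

φ ≈ 0.26 in/h

Only the 6 blocks with intensity above φ contribute runoff: 0.4, 1, 0.4, 0.6, 0.5, 0.4 in/h.
Σ(I−φ)·Δt = d  ⇒  (0.4+1+0.4+0.6+0.5+0.4 − 6φ)·0.5 = 0.87
φ = (3.300 − 0.87/0.5) / 6 = 0.26 in/h.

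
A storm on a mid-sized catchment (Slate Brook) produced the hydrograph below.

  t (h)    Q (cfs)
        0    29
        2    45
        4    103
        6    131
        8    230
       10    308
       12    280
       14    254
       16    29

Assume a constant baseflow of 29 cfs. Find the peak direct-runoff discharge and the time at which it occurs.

Q_p = 279.0 cfs at t = 10 h

Subtracting baseflow gives direct-runoff ordinates: 0.0, 16.0, 74.0, 102.0, 201.0, 279.0, 251.0, 225.0, 0.0 cfs.
The maximum is 279.0 cfs, occurring at the reading for t = 10 h.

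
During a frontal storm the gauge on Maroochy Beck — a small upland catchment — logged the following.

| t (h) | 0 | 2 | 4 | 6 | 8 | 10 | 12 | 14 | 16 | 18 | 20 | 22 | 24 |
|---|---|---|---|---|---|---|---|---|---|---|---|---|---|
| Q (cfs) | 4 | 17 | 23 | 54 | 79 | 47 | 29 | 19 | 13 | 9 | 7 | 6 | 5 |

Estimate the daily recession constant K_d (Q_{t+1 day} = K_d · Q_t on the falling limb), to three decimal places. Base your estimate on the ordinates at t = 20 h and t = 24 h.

Between t = 20 h and t = 24 h the flow falls from 7 to 5 cfs over 2×2 h = 4 h.
Per-interval ratio K = (5/7)^(1/2) = 0.8452; K_d = K^(24/2) = 0.133.

K_d ≈ 0.133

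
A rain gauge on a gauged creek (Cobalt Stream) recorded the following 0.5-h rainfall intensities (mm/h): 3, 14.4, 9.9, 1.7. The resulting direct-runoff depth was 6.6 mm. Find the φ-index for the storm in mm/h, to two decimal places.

Only the 2 blocks with intensity above φ contribute runoff: 14.4, 9.9 mm/h.
Σ(I−φ)·Δt = d  ⇒  (14.4+9.9 − 2φ)·0.5 = 6.6
φ = (24.30 − 6.6/0.5) / 2 = 5.55 mm/h.

φ ≈ 5.55 mm/h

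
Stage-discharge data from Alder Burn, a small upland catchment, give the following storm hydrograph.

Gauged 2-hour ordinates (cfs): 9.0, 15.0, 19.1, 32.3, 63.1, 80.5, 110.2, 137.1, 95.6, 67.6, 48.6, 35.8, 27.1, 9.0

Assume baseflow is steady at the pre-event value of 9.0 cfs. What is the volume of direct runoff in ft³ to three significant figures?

Direct-runoff ordinates (Q − Q_b): 0.0, 6.0, 10.1, 23.3, 54.1, 71.5, 101.2, 128.1, 86.6, 58.6, 39.6, 26.8, 18.1, 0.0 cfs.
ΣQ_DR = 624.0 cfs.
With Δt = 2 h = 7200 s, V = ΣQ_DR · Δt = 624.0 × 7200 = 4.49 × 10^6 ft³.

V ≈ 4.49 × 10^6 ft³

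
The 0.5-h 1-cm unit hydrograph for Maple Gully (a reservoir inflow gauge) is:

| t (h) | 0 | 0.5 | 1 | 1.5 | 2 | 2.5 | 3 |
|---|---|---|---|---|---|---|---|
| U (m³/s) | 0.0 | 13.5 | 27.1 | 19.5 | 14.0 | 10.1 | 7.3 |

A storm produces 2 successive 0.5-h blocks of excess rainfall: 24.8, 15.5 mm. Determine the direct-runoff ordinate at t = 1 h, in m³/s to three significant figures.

By discrete convolution, Q_j = Σ (P_i / 10 mm) · U_{j−i}.
At t = 1 h (j=2): Q = (24.8/10)·27.1 + (15.5/10)·13.5 = 88.1 m³/s.

Q ≈ 88.1 m³/s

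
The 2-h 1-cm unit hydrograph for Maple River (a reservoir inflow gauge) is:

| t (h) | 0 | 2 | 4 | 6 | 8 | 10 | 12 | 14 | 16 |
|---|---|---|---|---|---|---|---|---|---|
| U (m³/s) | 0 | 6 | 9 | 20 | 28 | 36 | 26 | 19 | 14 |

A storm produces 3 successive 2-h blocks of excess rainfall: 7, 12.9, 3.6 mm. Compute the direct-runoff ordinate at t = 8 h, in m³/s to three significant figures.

Q ≈ 48.6 m³/s

By discrete convolution, Q_j = Σ (P_i / 10 mm) · U_{j−i}.
At t = 8 h (j=4): Q = (7/10)·28 + (12.9/10)·20 + (3.6/10)·9 = 48.6 m³/s.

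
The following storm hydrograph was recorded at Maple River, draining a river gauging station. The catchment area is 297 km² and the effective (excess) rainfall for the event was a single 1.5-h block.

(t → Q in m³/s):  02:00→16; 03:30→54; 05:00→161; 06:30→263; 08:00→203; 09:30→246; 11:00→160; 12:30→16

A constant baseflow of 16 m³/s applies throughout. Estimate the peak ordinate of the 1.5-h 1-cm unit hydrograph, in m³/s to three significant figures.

U_p ≈ 137 m³/s

Direct runoff: 0.0, 38.0, 145.0, 247.0, 187.0, 230.0, 144.0, 0.0 m³/s; ΣQ_DR = 991.0 m³/s, peak = 247.0 m³/s.
Runoff depth d = ΣQ_DR·Δt / A = 991.0 × 5400 / (297 km²) = 18.02 mm.
The 1-cm UH is the DRH scaled by (10 mm)/d, so U_p = 247.0 × 10/18.02 = 137 m³/s.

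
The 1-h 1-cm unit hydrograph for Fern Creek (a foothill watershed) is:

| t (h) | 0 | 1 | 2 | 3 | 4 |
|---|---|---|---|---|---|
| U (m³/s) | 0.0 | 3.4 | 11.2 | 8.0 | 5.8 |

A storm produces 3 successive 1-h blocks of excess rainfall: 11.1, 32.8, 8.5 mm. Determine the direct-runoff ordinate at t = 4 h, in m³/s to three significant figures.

Q ≈ 42.2 m³/s

By discrete convolution, Q_j = Σ (P_i / 10 mm) · U_{j−i}.
At t = 4 h (j=4): Q = (11.1/10)·5.8 + (32.8/10)·8.0 + (8.5/10)·11.2 = 42.2 m³/s.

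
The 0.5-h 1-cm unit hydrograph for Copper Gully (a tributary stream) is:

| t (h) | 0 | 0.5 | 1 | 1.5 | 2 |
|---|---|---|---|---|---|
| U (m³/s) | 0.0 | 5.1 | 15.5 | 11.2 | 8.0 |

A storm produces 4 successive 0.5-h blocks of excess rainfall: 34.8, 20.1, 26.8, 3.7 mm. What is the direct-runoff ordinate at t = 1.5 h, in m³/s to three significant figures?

Q ≈ 83.8 m³/s

By discrete convolution, Q_j = Σ (P_i / 10 mm) · U_{j−i}.
At t = 1.5 h (j=3): Q = (34.8/10)·11.2 + (20.1/10)·15.5 + (26.8/10)·5.1 + (3.7/10)·0.0 = 83.8 m³/s.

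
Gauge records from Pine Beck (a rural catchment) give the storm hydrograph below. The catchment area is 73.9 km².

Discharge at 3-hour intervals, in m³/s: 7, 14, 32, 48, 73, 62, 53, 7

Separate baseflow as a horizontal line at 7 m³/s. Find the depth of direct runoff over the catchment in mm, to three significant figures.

Direct runoff: 0.0, 7.0, 25.0, 41.0, 66.0, 55.0, 46.0, 0.0 m³/s; ΣQ_DR = 240.0 m³/s.
V = ΣQ_DR · Δt = 240.0 × 10800 s = 2.592 × 10^6 m³.
Over A = 73.9 km², depth = V / A = 35.1 mm.

d ≈ 35.1 mm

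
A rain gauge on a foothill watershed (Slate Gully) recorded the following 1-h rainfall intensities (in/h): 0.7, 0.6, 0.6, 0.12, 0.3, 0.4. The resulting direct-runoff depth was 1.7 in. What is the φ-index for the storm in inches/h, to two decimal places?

φ ≈ 0.18 in/h

Only the 5 blocks with intensity above φ contribute runoff: 0.7, 0.6, 0.6, 0.3, 0.4 in/h.
Σ(I−φ)·Δt = d  ⇒  (0.7+0.6+0.6+0.3+0.4 − 5φ)·1 = 1.7
φ = (2.600 − 1.7/1) / 5 = 0.18 in/h.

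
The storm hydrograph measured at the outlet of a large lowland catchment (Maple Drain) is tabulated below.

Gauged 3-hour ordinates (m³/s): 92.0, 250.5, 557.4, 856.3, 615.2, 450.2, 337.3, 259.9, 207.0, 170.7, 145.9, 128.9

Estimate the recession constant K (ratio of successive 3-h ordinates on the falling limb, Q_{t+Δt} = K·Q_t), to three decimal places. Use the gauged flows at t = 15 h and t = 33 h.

K ≈ 0.812

Using the recession-limb readings at t = 15 h and t = 33 h: Q falls from 450.2 to 128.9 m³/s over 6 intervals.
K = (Q₂/Q₁)^(1/6) = (128.9/450.2)^(1/6) = 0.812.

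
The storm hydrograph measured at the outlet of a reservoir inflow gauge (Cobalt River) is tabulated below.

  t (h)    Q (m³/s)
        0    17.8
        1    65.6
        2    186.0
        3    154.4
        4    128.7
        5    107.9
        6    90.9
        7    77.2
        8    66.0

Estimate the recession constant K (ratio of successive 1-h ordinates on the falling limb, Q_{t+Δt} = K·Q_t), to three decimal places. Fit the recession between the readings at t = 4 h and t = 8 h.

Using the recession-limb readings at t = 4 h and t = 8 h: Q falls from 128.7 to 66.0 m³/s over 4 intervals.
K = (Q₂/Q₁)^(1/4) = (66.0/128.7)^(1/4) = 0.846.

K ≈ 0.846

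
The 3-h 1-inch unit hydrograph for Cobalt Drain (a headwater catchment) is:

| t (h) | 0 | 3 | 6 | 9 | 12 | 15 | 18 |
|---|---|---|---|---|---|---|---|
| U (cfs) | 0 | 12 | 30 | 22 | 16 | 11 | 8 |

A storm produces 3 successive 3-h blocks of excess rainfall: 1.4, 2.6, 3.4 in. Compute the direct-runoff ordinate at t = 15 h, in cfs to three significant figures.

Q ≈ 132 cfs

By discrete convolution, Q_j = Σ (P_i / 1 in) · U_{j−i}.
At t = 15 h (j=5): Q = (1.4/1)·11 + (2.6/1)·16 + (3.4/1)·22 = 132 cfs.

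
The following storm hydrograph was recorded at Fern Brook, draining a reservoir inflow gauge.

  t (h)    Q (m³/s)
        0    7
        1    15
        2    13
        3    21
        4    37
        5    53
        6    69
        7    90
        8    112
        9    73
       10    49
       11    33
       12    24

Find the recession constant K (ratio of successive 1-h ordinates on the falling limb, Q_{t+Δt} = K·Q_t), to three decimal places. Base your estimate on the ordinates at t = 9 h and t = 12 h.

K ≈ 0.690

Using the recession-limb readings at t = 9 h and t = 12 h: Q falls from 73 to 24 m³/s over 3 intervals.
K = (Q₂/Q₁)^(1/3) = (24/73)^(1/3) = 0.690.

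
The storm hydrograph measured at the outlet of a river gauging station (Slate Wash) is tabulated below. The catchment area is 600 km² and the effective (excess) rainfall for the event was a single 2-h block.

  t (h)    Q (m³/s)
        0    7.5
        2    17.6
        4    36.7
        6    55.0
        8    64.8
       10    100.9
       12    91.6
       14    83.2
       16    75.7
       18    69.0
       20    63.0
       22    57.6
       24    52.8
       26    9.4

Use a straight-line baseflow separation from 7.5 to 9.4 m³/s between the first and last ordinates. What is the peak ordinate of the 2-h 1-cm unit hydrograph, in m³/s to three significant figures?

U_p ≈ 116 m³/s

Direct runoff: 0.00, 9.95, 28.91, 47.06, 56.72, 92.67, 83.22, 74.68, 67.03, 60.18, 54.04, 48.49, 43.55, 0.00 m³/s; ΣQ_DR = 666.5 m³/s, peak = 92.67 m³/s.
Runoff depth d = ΣQ_DR·Δt / A = 666.5 × 7200 / (600 km²) = 7.998 mm.
The 1-cm UH is the DRH scaled by (10 mm)/d, so U_p = 92.67 × 10/7.998 = 116 m³/s.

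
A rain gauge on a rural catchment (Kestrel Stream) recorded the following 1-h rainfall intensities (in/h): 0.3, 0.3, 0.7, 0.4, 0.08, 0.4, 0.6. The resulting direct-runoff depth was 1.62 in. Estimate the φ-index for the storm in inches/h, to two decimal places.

φ ≈ 0.18 in/h

Only the 6 blocks with intensity above φ contribute runoff: 0.3, 0.3, 0.7, 0.4, 0.4, 0.6 in/h.
Σ(I−φ)·Δt = d  ⇒  (0.3+0.3+0.7+0.4+0.4+0.6 − 6φ)·1 = 1.62
φ = (2.700 − 1.62/1) / 6 = 0.18 in/h.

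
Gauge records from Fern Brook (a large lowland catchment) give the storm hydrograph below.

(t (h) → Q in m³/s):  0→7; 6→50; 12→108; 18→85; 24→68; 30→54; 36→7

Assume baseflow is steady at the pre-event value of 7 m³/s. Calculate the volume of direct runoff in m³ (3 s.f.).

V ≈ 7.13 × 10^6 m³

Direct-runoff ordinates (Q − Q_b): 0.0, 43.0, 101.0, 78.0, 61.0, 47.0, 0.0 m³/s.
ΣQ_DR = 330.0 m³/s.
With Δt = 6 h = 21600 s, V = ΣQ_DR · Δt = 330.0 × 21600 = 7.13 × 10^6 m³.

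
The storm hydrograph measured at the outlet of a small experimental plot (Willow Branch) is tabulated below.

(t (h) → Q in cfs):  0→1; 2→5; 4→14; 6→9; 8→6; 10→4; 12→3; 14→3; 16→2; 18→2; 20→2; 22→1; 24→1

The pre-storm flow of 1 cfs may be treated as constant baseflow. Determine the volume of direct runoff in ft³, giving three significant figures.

V ≈ 2.88 × 10^5 ft³

Direct-runoff ordinates (Q − Q_b): 0.0, 4.0, 13.0, 8.0, 5.0, 3.0, 2.0, 2.0, 1.0, 1.0, 1.0, 0.0, 0.0 cfs.
ΣQ_DR = 40.00 cfs.
With Δt = 2 h = 7200 s, V = ΣQ_DR · Δt = 40.00 × 7200 = 2.88 × 10^5 ft³.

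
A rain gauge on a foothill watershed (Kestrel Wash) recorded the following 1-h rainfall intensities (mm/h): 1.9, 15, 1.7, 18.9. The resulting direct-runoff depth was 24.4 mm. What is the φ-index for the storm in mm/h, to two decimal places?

Only the 2 blocks with intensity above φ contribute runoff: 15, 18.9 mm/h.
Σ(I−φ)·Δt = d  ⇒  (15+18.9 − 2φ)·1 = 24.4
φ = (33.90 − 24.4/1) / 2 = 4.75 mm/h.

φ ≈ 4.75 mm/h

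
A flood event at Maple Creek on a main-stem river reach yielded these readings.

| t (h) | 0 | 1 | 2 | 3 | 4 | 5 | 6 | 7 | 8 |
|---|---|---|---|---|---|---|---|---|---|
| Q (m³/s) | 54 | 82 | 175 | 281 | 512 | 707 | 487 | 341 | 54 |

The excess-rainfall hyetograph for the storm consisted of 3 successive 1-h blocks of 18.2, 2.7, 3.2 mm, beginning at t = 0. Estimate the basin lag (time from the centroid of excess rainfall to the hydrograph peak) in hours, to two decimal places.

t_L ≈ 4.12 h

Centroid of excess rainfall: t_c = Σ P_i·t̄_i / ΣP_i = 0.8776 h (block centres at 0.5, 1.5, 2.5 h).
Hydrograph peak occurs at t = 5 h, so basin lag t_L = 5 − 0.8776 = 4.12 h.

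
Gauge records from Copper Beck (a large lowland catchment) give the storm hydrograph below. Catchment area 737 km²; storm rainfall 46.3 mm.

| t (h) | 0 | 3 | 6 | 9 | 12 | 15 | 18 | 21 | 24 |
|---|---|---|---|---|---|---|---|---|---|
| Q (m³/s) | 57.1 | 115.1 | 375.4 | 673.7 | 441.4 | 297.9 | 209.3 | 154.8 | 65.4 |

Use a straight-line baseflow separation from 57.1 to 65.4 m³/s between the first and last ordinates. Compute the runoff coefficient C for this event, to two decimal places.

ΣQ_DR = 1839 m³/s; V = ΣQ_DR·Δt = 1.986 × 10^7 m³.
Runoff depth d = V / A = 26.95 mm.
C = d / P = 26.95 / 46.3 = 0.58.

C ≈ 0.58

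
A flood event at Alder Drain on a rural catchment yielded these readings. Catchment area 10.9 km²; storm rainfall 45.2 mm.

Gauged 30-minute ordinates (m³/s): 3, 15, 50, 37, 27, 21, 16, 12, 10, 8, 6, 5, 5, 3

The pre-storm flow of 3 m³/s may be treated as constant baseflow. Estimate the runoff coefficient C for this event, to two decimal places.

ΣQ_DR = 176.0 m³/s; V = ΣQ_DR·Δt = 3.168 × 10^5 m³.
Runoff depth d = V / A = 29.06 mm.
C = d / P = 29.06 / 45.2 = 0.64.

C ≈ 0.64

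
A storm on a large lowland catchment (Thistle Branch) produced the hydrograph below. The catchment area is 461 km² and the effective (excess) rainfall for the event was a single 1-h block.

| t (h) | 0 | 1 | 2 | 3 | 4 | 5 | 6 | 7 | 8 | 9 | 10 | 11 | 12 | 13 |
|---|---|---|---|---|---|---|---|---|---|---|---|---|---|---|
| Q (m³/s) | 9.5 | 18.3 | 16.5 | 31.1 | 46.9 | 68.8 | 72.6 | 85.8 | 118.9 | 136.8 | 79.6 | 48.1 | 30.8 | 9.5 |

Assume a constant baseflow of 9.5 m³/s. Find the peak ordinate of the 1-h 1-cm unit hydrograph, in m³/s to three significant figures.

Direct runoff: 0.0, 8.8, 7.0, 21.6, 37.4, 59.3, 63.1, 76.3, 109.4, 127.3, 70.1, 38.6, 21.3, 0.0 m³/s; ΣQ_DR = 640.2 m³/s, peak = 127.3 m³/s.
Runoff depth d = ΣQ_DR·Δt / A = 640.2 × 3600 / (461 km²) = 4.999 mm.
The 1-cm UH is the DRH scaled by (10 mm)/d, so U_p = 127.3 × 10/4.999 = 255 m³/s.

U_p ≈ 255 m³/s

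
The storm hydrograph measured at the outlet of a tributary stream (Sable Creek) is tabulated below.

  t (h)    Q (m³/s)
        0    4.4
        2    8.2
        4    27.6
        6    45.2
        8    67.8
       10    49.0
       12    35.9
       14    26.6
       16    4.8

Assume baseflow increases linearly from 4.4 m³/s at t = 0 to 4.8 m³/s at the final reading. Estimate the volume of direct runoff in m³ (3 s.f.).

V ≈ 1.64 × 10^6 m³

Direct-runoff ordinates (Q − Q_b): 0.00, 3.75, 23.10, 40.65, 63.20, 44.35, 31.20, 21.85, 0.00 m³/s.
ΣQ_DR = 228.1 m³/s.
With Δt = 2 h = 7200 s, V = ΣQ_DR · Δt = 228.1 × 7200 = 1.64 × 10^6 m³.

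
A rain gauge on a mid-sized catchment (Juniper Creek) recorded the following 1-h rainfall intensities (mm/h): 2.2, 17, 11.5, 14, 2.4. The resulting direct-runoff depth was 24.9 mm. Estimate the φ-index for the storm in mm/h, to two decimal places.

φ ≈ 5.87 mm/h

Only the 3 blocks with intensity above φ contribute runoff: 17, 11.5, 14 mm/h.
Σ(I−φ)·Δt = d  ⇒  (17+11.5+14 − 3φ)·1 = 24.9
φ = (42.50 − 24.9/1) / 3 = 5.87 mm/h.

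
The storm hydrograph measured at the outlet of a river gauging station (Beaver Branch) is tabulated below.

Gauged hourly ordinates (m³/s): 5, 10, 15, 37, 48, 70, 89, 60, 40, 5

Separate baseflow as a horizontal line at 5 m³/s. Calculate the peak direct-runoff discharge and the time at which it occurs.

Subtracting baseflow gives direct-runoff ordinates: 0.0, 5.0, 10.0, 32.0, 43.0, 65.0, 84.0, 55.0, 35.0, 0.0 m³/s.
The maximum is 84.0 m³/s, occurring at the reading for t = 6 h.

Q_p = 84.0 m³/s at t = 6 h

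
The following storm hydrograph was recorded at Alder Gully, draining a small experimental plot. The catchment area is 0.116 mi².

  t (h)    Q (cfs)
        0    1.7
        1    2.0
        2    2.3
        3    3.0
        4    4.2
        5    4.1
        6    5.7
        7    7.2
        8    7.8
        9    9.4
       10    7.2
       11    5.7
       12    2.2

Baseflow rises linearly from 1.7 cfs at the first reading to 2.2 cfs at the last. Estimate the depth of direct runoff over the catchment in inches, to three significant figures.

Direct runoff: 0.00, 0.26, 0.52, 1.18, 2.33, 2.19, 3.75, 5.21, 5.77, 7.33, 5.08, 3.54, 0.00 cfs; ΣQ_DR = 37.15 cfs.
V = ΣQ_DR · Δt = 37.15 × 3600 s = 1.337 × 10^5 ft³.
Over A = 0.116 mi², depth = V / A = 0.496 in.

d ≈ 0.496 in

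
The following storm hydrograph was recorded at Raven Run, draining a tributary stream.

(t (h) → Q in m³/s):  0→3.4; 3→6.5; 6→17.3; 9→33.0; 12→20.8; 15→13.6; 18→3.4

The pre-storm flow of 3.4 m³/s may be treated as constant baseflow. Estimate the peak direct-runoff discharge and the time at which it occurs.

Subtracting baseflow gives direct-runoff ordinates: 0.0, 3.1, 13.9, 29.6, 17.4, 10.2, 0.0 m³/s.
The maximum is 29.6 m³/s, occurring at the reading for t = 9 h.

Q_p = 29.6 m³/s at t = 9 h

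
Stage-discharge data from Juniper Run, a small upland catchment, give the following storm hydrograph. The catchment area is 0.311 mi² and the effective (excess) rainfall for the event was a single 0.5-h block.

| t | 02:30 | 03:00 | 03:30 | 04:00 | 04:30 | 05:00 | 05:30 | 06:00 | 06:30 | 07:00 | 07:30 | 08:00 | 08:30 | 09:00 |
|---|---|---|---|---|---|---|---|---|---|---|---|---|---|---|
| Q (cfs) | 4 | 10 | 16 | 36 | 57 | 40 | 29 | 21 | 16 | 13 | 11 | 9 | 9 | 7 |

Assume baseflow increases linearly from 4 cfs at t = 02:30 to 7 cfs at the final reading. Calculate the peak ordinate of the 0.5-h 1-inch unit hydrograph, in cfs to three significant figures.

U_p ≈ 104 cfs

Direct runoff: 0.00, 5.77, 11.54, 31.31, 52.08, 34.85, 23.62, 15.38, 10.15, 6.92, 4.69, 2.46, 2.23, 0.00 cfs; ΣQ_DR = 201.0 cfs, peak = 52.08 cfs.
Runoff depth d = ΣQ_DR·Δt / A = 201.0 × 1800 / (0.311 mi²) = 0.5007 in.
The 1-inch UH is the DRH scaled by (1 in)/d, so U_p = 52.08 × 1/0.5007 = 104 cfs.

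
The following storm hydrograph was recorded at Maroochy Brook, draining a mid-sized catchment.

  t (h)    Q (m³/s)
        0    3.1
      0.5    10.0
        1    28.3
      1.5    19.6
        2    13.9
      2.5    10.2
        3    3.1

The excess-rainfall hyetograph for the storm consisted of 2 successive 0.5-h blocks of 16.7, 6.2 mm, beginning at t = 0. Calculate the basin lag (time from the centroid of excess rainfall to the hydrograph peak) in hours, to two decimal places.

t_L ≈ 0.61 h

Centroid of excess rainfall: t_c = Σ P_i·t̄_i / ΣP_i = 0.3854 h (block centres at 0.25, 0.75 h).
Hydrograph peak occurs at t = 1 h, so basin lag t_L = 1 − 0.3854 = 0.61 h.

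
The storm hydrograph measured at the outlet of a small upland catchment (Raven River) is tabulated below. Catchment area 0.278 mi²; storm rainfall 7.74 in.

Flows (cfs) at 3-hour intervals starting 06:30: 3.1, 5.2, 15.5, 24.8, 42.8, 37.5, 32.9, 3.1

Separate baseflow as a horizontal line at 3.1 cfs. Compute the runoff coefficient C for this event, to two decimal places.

C ≈ 0.30

ΣQ_DR = 140.1 cfs; V = ΣQ_DR·Δt = 1.513 × 10^6 ft³.
Runoff depth d = V / A = 2.343 in.
C = d / P = 2.343 / 7.74 = 0.30.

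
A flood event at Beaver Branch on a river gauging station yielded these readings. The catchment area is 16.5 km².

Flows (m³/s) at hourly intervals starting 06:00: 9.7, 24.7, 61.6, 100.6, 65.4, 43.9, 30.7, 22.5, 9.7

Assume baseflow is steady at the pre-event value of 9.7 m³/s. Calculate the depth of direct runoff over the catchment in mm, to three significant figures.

d ≈ 61.4 mm

Direct runoff: 0.0, 15.0, 51.9, 90.9, 55.7, 34.2, 21.0, 12.8, 0.0 m³/s; ΣQ_DR = 281.5 m³/s.
V = ΣQ_DR · Δt = 281.5 × 3600 s = 1.013 × 10^6 m³.
Over A = 16.5 km², depth = V / A = 61.4 mm.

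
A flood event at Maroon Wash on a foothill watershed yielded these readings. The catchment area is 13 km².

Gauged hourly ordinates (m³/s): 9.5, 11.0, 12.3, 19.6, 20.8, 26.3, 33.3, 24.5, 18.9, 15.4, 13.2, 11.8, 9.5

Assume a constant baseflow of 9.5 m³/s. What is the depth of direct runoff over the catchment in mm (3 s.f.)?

d ≈ 28.4 mm

Direct runoff: 0.0, 1.5, 2.8, 10.1, 11.3, 16.8, 23.8, 15.0, 9.4, 5.9, 3.7, 2.3, 0.0 m³/s; ΣQ_DR = 102.6 m³/s.
V = ΣQ_DR · Δt = 102.6 × 3600 s = 3.694 × 10^5 m³.
Over A = 13 km², depth = V / A = 28.4 mm.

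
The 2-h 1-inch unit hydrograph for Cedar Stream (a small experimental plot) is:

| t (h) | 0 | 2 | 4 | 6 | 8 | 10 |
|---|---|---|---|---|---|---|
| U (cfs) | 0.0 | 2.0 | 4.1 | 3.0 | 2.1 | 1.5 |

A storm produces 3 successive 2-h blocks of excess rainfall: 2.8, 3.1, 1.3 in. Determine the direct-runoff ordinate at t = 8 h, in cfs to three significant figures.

Q ≈ 20.5 cfs

By discrete convolution, Q_j = Σ (P_i / 1 in) · U_{j−i}.
At t = 8 h (j=4): Q = (2.8/1)·2.1 + (3.1/1)·3.0 + (1.3/1)·4.1 = 20.5 cfs.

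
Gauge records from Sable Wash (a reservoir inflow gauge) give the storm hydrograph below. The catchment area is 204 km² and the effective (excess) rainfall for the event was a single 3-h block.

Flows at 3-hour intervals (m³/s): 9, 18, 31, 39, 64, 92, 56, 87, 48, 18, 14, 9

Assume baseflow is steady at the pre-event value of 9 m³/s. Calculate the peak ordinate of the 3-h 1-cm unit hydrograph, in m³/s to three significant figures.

U_p ≈ 41.6 m³/s

Direct runoff: 0.0, 9.0, 22.0, 30.0, 55.0, 83.0, 47.0, 78.0, 39.0, 9.0, 5.0, 0.0 m³/s; ΣQ_DR = 377.0 m³/s, peak = 83.0 m³/s.
Runoff depth d = ΣQ_DR·Δt / A = 377.0 × 10800 / (204 km²) = 19.96 mm.
The 1-cm UH is the DRH scaled by (10 mm)/d, so U_p = 83.0 × 10/19.96 = 41.6 m³/s.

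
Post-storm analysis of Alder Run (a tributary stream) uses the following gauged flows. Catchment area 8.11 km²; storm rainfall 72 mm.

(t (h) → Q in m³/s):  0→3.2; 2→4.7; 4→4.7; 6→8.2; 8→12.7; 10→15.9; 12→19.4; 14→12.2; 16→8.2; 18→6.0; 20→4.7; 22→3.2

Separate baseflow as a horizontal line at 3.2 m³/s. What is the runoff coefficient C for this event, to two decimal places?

ΣQ_DR = 64.70 m³/s; V = ΣQ_DR·Δt = 4.658 × 10^5 m³.
Runoff depth d = V / A = 57.44 mm.
C = d / P = 57.44 / 72 = 0.80.

C ≈ 0.80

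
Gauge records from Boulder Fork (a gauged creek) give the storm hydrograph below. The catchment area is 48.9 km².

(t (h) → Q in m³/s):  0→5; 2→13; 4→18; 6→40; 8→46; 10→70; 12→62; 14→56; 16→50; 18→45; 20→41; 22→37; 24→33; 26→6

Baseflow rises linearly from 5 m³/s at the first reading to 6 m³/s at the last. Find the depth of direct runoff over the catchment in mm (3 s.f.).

d ≈ 65.5 mm

Direct runoff: 0.00, 7.92, 12.85, 34.77, 40.69, 64.62, 56.54, 50.46, 44.38, 39.31, 35.23, 31.15, 27.08, 0.00 m³/s; ΣQ_DR = 445.0 m³/s.
V = ΣQ_DR · Δt = 445.0 × 7200 s = 3.204 × 10^6 m³.
Over A = 48.9 km², depth = V / A = 65.5 mm.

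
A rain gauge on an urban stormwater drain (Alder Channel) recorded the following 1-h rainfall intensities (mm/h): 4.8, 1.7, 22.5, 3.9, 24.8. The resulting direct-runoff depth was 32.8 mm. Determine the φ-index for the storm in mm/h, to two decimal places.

Only the 2 blocks with intensity above φ contribute runoff: 22.5, 24.8 mm/h.
Σ(I−φ)·Δt = d  ⇒  (22.5+24.8 − 2φ)·1 = 32.8
φ = (47.30 − 32.8/1) / 2 = 7.25 mm/h.

φ ≈ 7.25 mm/h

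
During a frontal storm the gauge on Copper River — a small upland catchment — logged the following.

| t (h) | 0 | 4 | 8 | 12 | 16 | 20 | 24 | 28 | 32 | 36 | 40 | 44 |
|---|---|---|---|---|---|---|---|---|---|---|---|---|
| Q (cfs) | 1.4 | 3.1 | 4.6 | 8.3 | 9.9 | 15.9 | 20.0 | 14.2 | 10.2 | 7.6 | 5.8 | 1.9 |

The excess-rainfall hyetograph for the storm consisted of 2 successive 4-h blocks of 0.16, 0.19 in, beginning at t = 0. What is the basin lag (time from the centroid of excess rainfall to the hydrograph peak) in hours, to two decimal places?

t_L ≈ 19.83 h

Centroid of excess rainfall: t_c = Σ P_i·t̄_i / ΣP_i = 4.1714 h (block centres at 2, 6 h).
Hydrograph peak occurs at t = 24 h, so basin lag t_L = 24 − 4.1714 = 19.83 h.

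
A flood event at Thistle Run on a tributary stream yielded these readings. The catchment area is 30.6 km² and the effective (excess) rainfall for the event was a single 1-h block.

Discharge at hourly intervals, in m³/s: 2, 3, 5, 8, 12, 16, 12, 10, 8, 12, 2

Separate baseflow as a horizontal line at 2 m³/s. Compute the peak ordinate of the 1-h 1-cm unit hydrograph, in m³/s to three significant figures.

U_p ≈ 17.5 m³/s

Direct runoff: 0.0, 1.0, 3.0, 6.0, 10.0, 14.0, 10.0, 8.0, 6.0, 10.0, 0.0 m³/s; ΣQ_DR = 68.00 m³/s, peak = 14.0 m³/s.
Runoff depth d = ΣQ_DR·Δt / A = 68.00 × 3600 / (30.6 km²) = 8.000 mm.
The 1-cm UH is the DRH scaled by (10 mm)/d, so U_p = 14.0 × 10/8.000 = 17.5 m³/s.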